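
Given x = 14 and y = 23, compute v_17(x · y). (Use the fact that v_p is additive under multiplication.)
v_17(322) = 0

v_p(x) = 0 (factor: 14 = 17^0 · 14); v_p(y) = 0 (factor: 23 = 17^0 · 23). Additivity: v_p(xy) = v_p(x) + v_p(y) = 0 + 0 = 0. (Direct check: xy = 322 = 17^0 · (322).)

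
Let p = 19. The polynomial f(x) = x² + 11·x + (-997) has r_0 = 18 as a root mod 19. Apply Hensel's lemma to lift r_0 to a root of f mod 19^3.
r_2 = 5927 (mod 6859)

Hensel: r_{i+1} = r_i − f(r_i)·(f′(r_i))^{-1} mod 19^{i+2}, f′(x) = 2x + 11. Iterate:
  r_0 = 18 (mod 19)
  r_1 = 151 (mod 361)
  r_2 = 5927 (mod 6859)
Final: r = 5927 satisfies f(r) ≡ 0 mod 19^3.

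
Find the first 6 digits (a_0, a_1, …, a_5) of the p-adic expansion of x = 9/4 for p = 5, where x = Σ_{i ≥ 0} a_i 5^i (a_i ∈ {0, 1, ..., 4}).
(a_0, …, a_5) = (1, 4, 3, 3, 3, 3)

v_5(9/4) = 0 (numerator and denominator both coprime to 5), so x ∈ ℤ_5^×. Compute digits iteratively via a_i = x_i mod 5, x_{i+1} = (x_i − a_i)/5, with x_0 = x:
  x_0 = 9/4;  a_0 = 1;  x_1 = (x_0 − 1)/5 = 1/4
  x_1 = 1/4;  a_1 = 4;  x_2 = (x_1 − 4)/5 = -3/4
  x_2 = -3/4;  a_2 = 3;  x_3 = (x_2 − 3)/5 = -3/4
  x_3 = -3/4;  a_3 = 3;  x_4 = (x_3 − 3)/5 = -3/4
  x_4 = -3/4;  a_4 = 3;  x_5 = (x_4 − 3)/5 = -3/4
  x_5 = -3/4;  a_5 = 3;  x_6 = (x_5 − 3)/5 = -3/4
Digits: (1, 4, 3, 3, 3, 3).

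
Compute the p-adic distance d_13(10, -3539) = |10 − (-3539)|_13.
d_13(10, -3539) = 1/169

Step 1 — x − y = 10 − (-3539) = 3549. Step 2 — v_13(3549) = 2 (factor: 3549 = (13^2 · 21); the sign does not affect v_p). Step 3 — |x − y|_13 = 13^{-2} = 1/169.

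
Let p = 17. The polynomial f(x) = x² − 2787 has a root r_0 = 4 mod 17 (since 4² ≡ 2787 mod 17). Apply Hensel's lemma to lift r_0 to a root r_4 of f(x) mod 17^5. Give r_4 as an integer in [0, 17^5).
r_4 = 799616 (mod 1419857)

Hensel's recurrence: r_{i+1} = r_i − f(r_i)·(f′(r_i))^{-1} mod 17^{i+2}, with f′(x) = 2x. Iterate:
  r_0 = 4 (mod 17)
  r_1 = 242 (mod 289)
  r_2 = 3710 (mod 4913)
  r_3 = 47927 (mod 83521)
  r_4 = 799616 (mod 1419857)
Final: r_4 = 799616, and one checks f(r_4) ≡ 0 mod 17^5.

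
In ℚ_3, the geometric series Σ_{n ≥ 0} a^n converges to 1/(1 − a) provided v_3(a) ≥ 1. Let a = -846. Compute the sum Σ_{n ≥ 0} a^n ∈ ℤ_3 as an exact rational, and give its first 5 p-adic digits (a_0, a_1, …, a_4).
Σ a^n = 1/(1 − a) = 1/847;  first 5 digits = (1, 0, 2, 1, 2)

v_3(a) = 2 ≥ 1, so the series converges in ℤ_3 to 1/(1 − a) = 1/(1 − (-846)) = 1/847. Expand this rational in ℤ_3: compute digits iteratively via d_i = x_i mod 3, x_{i+1} = (x_i − d_i)/3. The first 5 digits are (1, 0, 2, 1, 2).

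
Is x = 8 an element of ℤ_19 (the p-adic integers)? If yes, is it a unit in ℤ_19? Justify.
x ∈ ℤ_19^× (unit); v_19(x) = 0

ℤ_19 = {x ∈ ℚ_19 : v_19(x) ≥ 0} and ℤ_19^× = {x ∈ ℤ_19 : v_19(x) = 0}. Here v_19(8) = v_19(num) − v_19(den) = 0; compare against these criteria.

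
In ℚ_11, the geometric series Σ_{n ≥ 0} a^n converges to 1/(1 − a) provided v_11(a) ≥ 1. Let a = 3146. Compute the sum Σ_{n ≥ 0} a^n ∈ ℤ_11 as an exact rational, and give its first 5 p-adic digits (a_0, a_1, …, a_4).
Σ a^n = 1/(1 − a) = -1/3145;  first 5 digits = (1, 0, 4, 2, 5)

v_11(a) = 2 ≥ 1, so the series converges in ℤ_11 to 1/(1 − a) = 1/(1 − 3146) = -1/3145. Expand this rational in ℤ_11: compute digits iteratively via d_i = x_i mod 11, x_{i+1} = (x_i − d_i)/11. The first 5 digits are (1, 0, 4, 2, 5).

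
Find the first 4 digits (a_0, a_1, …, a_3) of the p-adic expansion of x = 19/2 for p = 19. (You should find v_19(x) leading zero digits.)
(a_0, …, a_3) = (0, 10, 9, 9)

v_19(19/2) = 1, so a_0 = ... = a_0 = 0. Factor out: x = 19^1 · u with u = 1/2 a unit in ℤ_19. Expand u iteratively via a_{v+i} = u_i mod 19, u_{i+1} = (u_i − a_{v+i})/19:
  u_0 = 1/2;  a_1 = 10;  u_1 = (u_0 − 10)/19 = -1/2
  u_1 = -1/2;  a_2 = 9;  u_2 = (u_1 − 9)/19 = -1/2
  u_2 = -1/2;  a_3 = 9;  u_3 = (u_2 − 9)/19 = -1/2
Digits: (0, 10, 9, 9).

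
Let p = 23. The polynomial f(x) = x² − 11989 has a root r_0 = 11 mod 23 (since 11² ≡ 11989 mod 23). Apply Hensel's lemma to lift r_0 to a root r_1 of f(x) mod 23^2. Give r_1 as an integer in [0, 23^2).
r_1 = 310 (mod 529)

Hensel's recurrence: r_{i+1} = r_i − f(r_i)·(f′(r_i))^{-1} mod 23^{i+2}, with f′(x) = 2x. Iterate:
  r_0 = 11 (mod 23)
  r_1 = 310 (mod 529)
Final: r_1 = 310, and one checks f(r_1) ≡ 0 mod 23^2.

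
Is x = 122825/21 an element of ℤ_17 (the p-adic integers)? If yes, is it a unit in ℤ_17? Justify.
x ∈ ℤ_17 but not a unit; v_17(x) = 3 > 0

ℤ_17 = {x ∈ ℚ_17 : v_17(x) ≥ 0} and ℤ_17^× = {x ∈ ℤ_17 : v_17(x) = 0}. Here v_17(122825/21) = v_17(num) − v_17(den) = 3; compare against these criteria.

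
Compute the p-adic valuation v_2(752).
v_2(752) = 4

v_2(n) is the largest exponent k such that 2^k divides n. Factor out: 752 = 2^4 · 47. (Sign doesn't affect v_p.) So v_2(752) = 4.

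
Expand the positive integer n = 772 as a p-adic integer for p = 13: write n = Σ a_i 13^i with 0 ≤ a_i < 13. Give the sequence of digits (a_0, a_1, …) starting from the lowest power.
(a_0, a_1, …) = (5, 7, 4)

Repeated division by 13 gives the digits low-to-high: 772 = 5 + 7·13^1 + 4·13^2. Digit sequence: (5, 7, 4).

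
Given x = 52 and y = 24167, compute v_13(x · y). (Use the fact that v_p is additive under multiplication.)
v_13(1256684) = 4

v_p(x) = 1 (factor: 52 = 13^1 · 4); v_p(y) = 3 (factor: 24167 = 13^3 · 11). Additivity: v_p(xy) = v_p(x) + v_p(y) = 1 + 3 = 4. (Direct check: xy = 1256684 = 13^4 · (44).)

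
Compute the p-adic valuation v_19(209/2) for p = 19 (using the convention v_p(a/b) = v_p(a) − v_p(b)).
v_19(209/2) = 1

Factor powers of 19 from the numerator and denominator of the reduced fraction: 209 = 19^1 · 11 and 2 = 19^0 · 2. Apply v_p(a/b) = v_p(a) − v_p(b): v_19(209/2) = 1 − 0 = 1.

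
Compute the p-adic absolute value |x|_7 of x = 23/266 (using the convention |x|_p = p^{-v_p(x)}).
|23/266|_7 = 7

Step 1 — compute v_7(x) by factoring powers of 7 out of the numerator and denominator: v_7(23/266) = -1. Step 2 — apply |x|_p = p^{-v_p(x)} = 7^{1} = 7.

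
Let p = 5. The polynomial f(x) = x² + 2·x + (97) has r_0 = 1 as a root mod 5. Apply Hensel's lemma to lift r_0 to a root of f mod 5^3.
r_2 = 101 (mod 125)

Hensel: r_{i+1} = r_i − f(r_i)·(f′(r_i))^{-1} mod 5^{i+2}, f′(x) = 2x + 2. Iterate:
  r_0 = 1 (mod 5)
  r_1 = 1 (mod 25)
  r_2 = 101 (mod 125)
Final: r = 101 satisfies f(r) ≡ 0 mod 5^3.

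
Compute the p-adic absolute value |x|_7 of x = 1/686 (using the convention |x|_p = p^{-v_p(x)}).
|1/686|_7 = 343

Step 1 — compute v_7(x) by factoring powers of 7 out of the numerator and denominator: v_7(1/686) = -3. Step 2 — apply |x|_p = p^{-v_p(x)} = 7^{3} = 343.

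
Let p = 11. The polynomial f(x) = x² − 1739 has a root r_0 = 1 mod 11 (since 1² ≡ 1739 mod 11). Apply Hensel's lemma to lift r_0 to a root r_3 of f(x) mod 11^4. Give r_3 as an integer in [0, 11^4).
r_3 = 1959 (mod 14641)

Hensel's recurrence: r_{i+1} = r_i − f(r_i)·(f′(r_i))^{-1} mod 11^{i+2}, with f′(x) = 2x. Iterate:
  r_0 = 1 (mod 11)
  r_1 = 23 (mod 121)
  r_2 = 628 (mod 1331)
  r_3 = 1959 (mod 14641)
Final: r_3 = 1959, and one checks f(r_3) ≡ 0 mod 11^4.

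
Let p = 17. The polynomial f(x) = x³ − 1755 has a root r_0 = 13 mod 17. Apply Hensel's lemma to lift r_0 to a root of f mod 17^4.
r_3 = 59020 (mod 83521)

Hensel: r_{i+1} = r_i − f(r_i)/f′(r_i) mod 17^{i+2}, where f′(x) = 3x². Iterate:
  r_0 = 13 (mod 17)
  r_1 = 64 (mod 289)
  r_2 = 64 (mod 4913)
  r_3 = 59020 (mod 83521)
Final: r = 59020 with f(r) ≡ 0 mod 17^4.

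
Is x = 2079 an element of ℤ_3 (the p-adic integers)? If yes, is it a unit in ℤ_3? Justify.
x ∈ ℤ_3 but not a unit; v_3(x) = 3 > 0

ℤ_3 = {x ∈ ℚ_3 : v_3(x) ≥ 0} and ℤ_3^× = {x ∈ ℤ_3 : v_3(x) = 0}. Here v_3(2079) = v_3(num) − v_3(den) = 3; compare against these criteria.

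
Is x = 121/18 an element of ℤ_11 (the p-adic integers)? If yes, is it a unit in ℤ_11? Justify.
x ∈ ℤ_11 but not a unit; v_11(x) = 2 > 0

ℤ_11 = {x ∈ ℚ_11 : v_11(x) ≥ 0} and ℤ_11^× = {x ∈ ℤ_11 : v_11(x) = 0}. Here v_11(121/18) = v_11(num) − v_11(den) = 2; compare against these criteria.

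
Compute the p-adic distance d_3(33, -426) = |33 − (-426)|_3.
d_3(33, -426) = 1/27

Step 1 — x − y = 33 − (-426) = 459. Step 2 — v_3(459) = 3 (factor: 459 = (3^3 · 17); the sign does not affect v_p). Step 3 — |x − y|_3 = 3^{-3} = 1/27.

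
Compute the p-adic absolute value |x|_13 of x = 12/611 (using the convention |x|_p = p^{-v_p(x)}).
|12/611|_13 = 13

Step 1 — compute v_13(x) by factoring powers of 13 out of the numerator and denominator: v_13(12/611) = -1. Step 2 — apply |x|_p = p^{-v_p(x)} = 13^{1} = 13.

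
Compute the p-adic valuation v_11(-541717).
v_11(-541717) = 4

v_11(n) is the largest exponent k such that 11^k divides n. Factor out: -541717 = -11^4 · 37. (Sign doesn't affect v_p.) So v_11(-541717) = 4.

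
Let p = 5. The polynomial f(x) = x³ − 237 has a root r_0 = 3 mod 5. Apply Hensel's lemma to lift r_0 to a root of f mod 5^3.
r_2 = 58 (mod 125)

Hensel: r_{i+1} = r_i − f(r_i)/f′(r_i) mod 5^{i+2}, where f′(x) = 3x². Iterate:
  r_0 = 3 (mod 5)
  r_1 = 8 (mod 25)
  r_2 = 58 (mod 125)
Final: r = 58 with f(r) ≡ 0 mod 5^3.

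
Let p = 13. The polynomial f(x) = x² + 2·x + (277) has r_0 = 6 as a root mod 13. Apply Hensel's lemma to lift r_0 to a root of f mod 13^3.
r_2 = 1540 (mod 2197)

Hensel: r_{i+1} = r_i − f(r_i)·(f′(r_i))^{-1} mod 13^{i+2}, f′(x) = 2x + 2. Iterate:
  r_0 = 6 (mod 13)
  r_1 = 19 (mod 169)
  r_2 = 1540 (mod 2197)
Final: r = 1540 satisfies f(r) ≡ 0 mod 13^3.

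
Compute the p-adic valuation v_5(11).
v_5(11) = 0

v_5(n) is the largest exponent k such that 5^k divides n. Factor out: 11 = 5^0 · 11. (Sign doesn't affect v_p.) So v_5(11) = 0.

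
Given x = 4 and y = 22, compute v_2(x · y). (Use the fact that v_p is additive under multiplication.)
v_2(88) = 3

v_p(x) = 2 (factor: 4 = 2^2 · 1); v_p(y) = 1 (factor: 22 = 2^1 · 11). Additivity: v_p(xy) = v_p(x) + v_p(y) = 2 + 1 = 3. (Direct check: xy = 88 = 2^3 · (11).)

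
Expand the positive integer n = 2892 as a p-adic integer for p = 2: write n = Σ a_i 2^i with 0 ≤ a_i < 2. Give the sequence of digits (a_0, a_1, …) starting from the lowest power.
(a_0, a_1, …) = (0, 0, 1, 1, 0, 0, 1, 0, 1, 1, 0, 1)

Repeated division by 2 gives the digits low-to-high: 2892 = 1·2^2 + 1·2^3 + 1·2^6 + 1·2^8 + 1·2^9 + 1·2^11. Digit sequence: (0, 0, 1, 1, 0, 0, 1, 0, 1, 1, 0, 1).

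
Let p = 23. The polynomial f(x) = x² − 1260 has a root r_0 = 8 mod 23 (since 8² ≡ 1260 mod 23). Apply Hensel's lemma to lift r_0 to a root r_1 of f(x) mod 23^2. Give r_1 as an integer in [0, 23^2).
r_1 = 215 (mod 529)

Hensel's recurrence: r_{i+1} = r_i − f(r_i)·(f′(r_i))^{-1} mod 23^{i+2}, with f′(x) = 2x. Iterate:
  r_0 = 8 (mod 23)
  r_1 = 215 (mod 529)
Final: r_1 = 215, and one checks f(r_1) ≡ 0 mod 23^2.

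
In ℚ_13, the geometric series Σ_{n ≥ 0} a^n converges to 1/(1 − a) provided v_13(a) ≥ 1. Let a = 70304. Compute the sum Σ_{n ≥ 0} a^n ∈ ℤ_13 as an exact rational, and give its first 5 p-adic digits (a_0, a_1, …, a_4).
Σ a^n = 1/(1 − a) = -1/70303;  first 5 digits = (1, 0, 0, 6, 2)

v_13(a) = 3 ≥ 1, so the series converges in ℤ_13 to 1/(1 − a) = 1/(1 − 70304) = -1/70303. Expand this rational in ℤ_13: compute digits iteratively via d_i = x_i mod 13, x_{i+1} = (x_i − d_i)/13. The first 5 digits are (1, 0, 0, 6, 2).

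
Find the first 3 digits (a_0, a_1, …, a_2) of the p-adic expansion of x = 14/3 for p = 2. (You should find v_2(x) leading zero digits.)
(a_0, …, a_2) = (0, 1, 0)

v_2(14/3) = 1, so a_0 = ... = a_0 = 0. Factor out: x = 2^1 · u with u = 7/3 a unit in ℤ_2. Expand u iteratively via a_{v+i} = u_i mod 2, u_{i+1} = (u_i − a_{v+i})/2:
  u_0 = 7/3;  a_1 = 1;  u_1 = (u_0 − 1)/2 = 2/3
  u_1 = 2/3;  a_2 = 0;  u_2 = (u_1 − 0)/2 = 1/3
Digits: (0, 1, 0).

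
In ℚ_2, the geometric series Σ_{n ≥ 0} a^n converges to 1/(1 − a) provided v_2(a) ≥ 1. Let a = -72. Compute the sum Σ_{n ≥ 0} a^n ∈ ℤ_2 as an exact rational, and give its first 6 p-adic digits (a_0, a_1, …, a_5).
Σ a^n = 1/(1 − a) = 1/73;  first 6 digits = (1, 0, 0, 1, 1, 1)

v_2(a) = 3 ≥ 1, so the series converges in ℤ_2 to 1/(1 − a) = 1/(1 − (-72)) = 1/73. Expand this rational in ℤ_2: compute digits iteratively via d_i = x_i mod 2, x_{i+1} = (x_i − d_i)/2. The first 6 digits are (1, 0, 0, 1, 1, 1).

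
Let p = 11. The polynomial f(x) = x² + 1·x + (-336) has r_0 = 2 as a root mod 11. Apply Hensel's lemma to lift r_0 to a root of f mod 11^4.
r_3 = 3456 (mod 14641)

Hensel: r_{i+1} = r_i − f(r_i)·(f′(r_i))^{-1} mod 11^{i+2}, f′(x) = 2x + 1. Iterate:
  r_0 = 2 (mod 11)
  r_1 = 68 (mod 121)
  r_2 = 794 (mod 1331)
  r_3 = 3456 (mod 14641)
Final: r = 3456 satisfies f(r) ≡ 0 mod 11^4.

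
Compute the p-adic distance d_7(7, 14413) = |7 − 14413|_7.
d_7(7, 14413) = 1/2401

Step 1 — x − y = 7 − 14413 = -14406. Step 2 — v_7(-14406) = 4 (factor: -14406 = −(7^4 · 6); the sign does not affect v_p). Step 3 — |x − y|_7 = 7^{-4} = 1/2401.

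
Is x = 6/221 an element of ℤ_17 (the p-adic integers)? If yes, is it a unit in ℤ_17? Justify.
x ∉ ℤ_17 (v_17(x) = -1 < 0)

ℤ_17 = {x ∈ ℚ_17 : v_17(x) ≥ 0} and ℤ_17^× = {x ∈ ℤ_17 : v_17(x) = 0}. Here v_17(6/221) = v_17(num) − v_17(den) = -1; compare against these criteria.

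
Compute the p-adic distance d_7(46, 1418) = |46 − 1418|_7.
d_7(46, 1418) = 1/343

Step 1 — x − y = 46 − 1418 = -1372. Step 2 — v_7(-1372) = 3 (factor: -1372 = −(7^3 · 4); the sign does not affect v_p). Step 3 — |x − y|_7 = 7^{-3} = 1/343.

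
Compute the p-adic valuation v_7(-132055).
v_7(-132055) = 4

v_7(n) is the largest exponent k such that 7^k divides n. Factor out: -132055 = -7^4 · 55. (Sign doesn't affect v_p.) So v_7(-132055) = 4.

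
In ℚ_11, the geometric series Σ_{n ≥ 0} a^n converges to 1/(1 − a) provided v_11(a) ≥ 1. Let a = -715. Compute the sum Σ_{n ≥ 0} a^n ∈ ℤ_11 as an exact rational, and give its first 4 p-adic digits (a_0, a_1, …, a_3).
Σ a^n = 1/(1 − a) = 1/716;  first 4 digits = (1, 1, 6, 10)

v_11(a) = 1 ≥ 1, so the series converges in ℤ_11 to 1/(1 − a) = 1/(1 − (-715)) = 1/716. Expand this rational in ℤ_11: compute digits iteratively via d_i = x_i mod 11, x_{i+1} = (x_i − d_i)/11. The first 4 digits are (1, 1, 6, 10).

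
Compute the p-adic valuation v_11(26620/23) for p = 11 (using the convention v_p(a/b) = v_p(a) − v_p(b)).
v_11(26620/23) = 3

Factor powers of 11 from the numerator and denominator of the reduced fraction: 26620 = 11^3 · 20 and 23 = 11^0 · 23. Apply v_p(a/b) = v_p(a) − v_p(b): v_11(26620/23) = 3 − 0 = 3.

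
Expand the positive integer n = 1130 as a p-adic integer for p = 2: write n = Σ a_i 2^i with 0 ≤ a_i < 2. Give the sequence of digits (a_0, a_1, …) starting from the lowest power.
(a_0, a_1, …) = (0, 1, 0, 1, 0, 1, 1, 0, 0, 0, 1)

Repeated division by 2 gives the digits low-to-high: 1130 = 1·2^1 + 1·2^3 + 1·2^5 + 1·2^6 + 1·2^10. Digit sequence: (0, 1, 0, 1, 0, 1, 1, 0, 0, 0, 1).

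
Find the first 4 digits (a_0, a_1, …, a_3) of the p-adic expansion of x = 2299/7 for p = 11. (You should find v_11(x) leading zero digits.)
(a_0, …, a_3) = (0, 0, 9, 1)

v_11(2299/7) = 2, so a_0 = ... = a_1 = 0. Factor out: x = 11^2 · u with u = 19/7 a unit in ℤ_11. Expand u iteratively via a_{v+i} = u_i mod 11, u_{i+1} = (u_i − a_{v+i})/11:
  u_0 = 19/7;  a_2 = 9;  u_1 = (u_0 − 9)/11 = -4/7
  u_1 = -4/7;  a_3 = 1;  u_2 = (u_1 − 1)/11 = -1/7
Digits: (0, 0, 9, 1).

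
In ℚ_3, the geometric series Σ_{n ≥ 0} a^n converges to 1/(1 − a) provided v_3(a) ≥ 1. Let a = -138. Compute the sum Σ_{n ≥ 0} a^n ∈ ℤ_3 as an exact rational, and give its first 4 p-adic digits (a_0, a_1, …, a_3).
Σ a^n = 1/(1 − a) = 1/139;  first 4 digits = (1, 2, 0, 0)

v_3(a) = 1 ≥ 1, so the series converges in ℤ_3 to 1/(1 − a) = 1/(1 − (-138)) = 1/139. Expand this rational in ℤ_3: compute digits iteratively via d_i = x_i mod 3, x_{i+1} = (x_i − d_i)/3. The first 4 digits are (1, 2, 0, 0).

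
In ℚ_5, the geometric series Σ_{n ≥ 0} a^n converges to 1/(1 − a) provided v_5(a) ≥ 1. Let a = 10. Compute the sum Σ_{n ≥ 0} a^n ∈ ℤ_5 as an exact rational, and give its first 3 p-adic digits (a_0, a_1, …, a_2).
Σ a^n = 1/(1 − a) = -1/9;  first 3 digits = (1, 2, 4)

v_5(a) = 1 ≥ 1, so the series converges in ℤ_5 to 1/(1 − a) = 1/(1 − 10) = -1/9. Expand this rational in ℤ_5: compute digits iteratively via d_i = x_i mod 5, x_{i+1} = (x_i − d_i)/5. The first 3 digits are (1, 2, 4).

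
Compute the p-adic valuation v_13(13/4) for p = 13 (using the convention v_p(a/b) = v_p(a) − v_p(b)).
v_13(13/4) = 1

Factor powers of 13 from the numerator and denominator of the reduced fraction: 13 = 13^1 · 1 and 4 = 13^0 · 4. Apply v_p(a/b) = v_p(a) − v_p(b): v_13(13/4) = 1 − 0 = 1.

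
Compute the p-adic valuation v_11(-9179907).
v_11(-9179907) = 5

v_11(n) is the largest exponent k such that 11^k divides n. Factor out: -9179907 = -11^5 · 57. (Sign doesn't affect v_p.) So v_11(-9179907) = 5.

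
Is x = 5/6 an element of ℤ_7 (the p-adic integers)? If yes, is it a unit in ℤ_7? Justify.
x ∈ ℤ_7^× (unit); v_7(x) = 0

ℤ_7 = {x ∈ ℚ_7 : v_7(x) ≥ 0} and ℤ_7^× = {x ∈ ℤ_7 : v_7(x) = 0}. Here v_7(5/6) = v_7(num) − v_7(den) = 0; compare against these criteria.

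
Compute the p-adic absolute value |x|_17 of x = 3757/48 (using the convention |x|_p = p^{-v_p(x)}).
|3757/48|_17 = 1/289

Step 1 — compute v_17(x) by factoring powers of 17 out of the numerator and denominator: v_17(3757/48) = 2. Step 2 — apply |x|_p = p^{-v_p(x)} = 17^{-2} = 1/289.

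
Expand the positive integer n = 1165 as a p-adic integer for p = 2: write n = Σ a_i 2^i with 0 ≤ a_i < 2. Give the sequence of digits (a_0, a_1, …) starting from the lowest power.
(a_0, a_1, …) = (1, 0, 1, 1, 0, 0, 0, 1, 0, 0, 1)

Repeated division by 2 gives the digits low-to-high: 1165 = 1 + 1·2^2 + 1·2^3 + 1·2^7 + 1·2^10. Digit sequence: (1, 0, 1, 1, 0, 0, 0, 1, 0, 0, 1).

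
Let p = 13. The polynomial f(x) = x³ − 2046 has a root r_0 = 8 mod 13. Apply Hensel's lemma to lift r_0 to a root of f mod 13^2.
r_1 = 60 (mod 169)

Hensel: r_{i+1} = r_i − f(r_i)/f′(r_i) mod 13^{i+2}, where f′(x) = 3x². Iterate:
  r_0 = 8 (mod 13)
  r_1 = 60 (mod 169)
Final: r = 60 with f(r) ≡ 0 mod 13^2.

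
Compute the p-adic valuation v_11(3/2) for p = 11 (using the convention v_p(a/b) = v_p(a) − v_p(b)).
v_11(3/2) = 0

Factor powers of 11 from the numerator and denominator of the reduced fraction: 3 = 11^0 · 3 and 2 = 11^0 · 2. Apply v_p(a/b) = v_p(a) − v_p(b): v_11(3/2) = 0 − 0 = 0.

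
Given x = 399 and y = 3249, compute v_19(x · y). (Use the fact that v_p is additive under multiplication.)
v_19(1296351) = 3

v_p(x) = 1 (factor: 399 = 19^1 · 21); v_p(y) = 2 (factor: 3249 = 19^2 · 9). Additivity: v_p(xy) = v_p(x) + v_p(y) = 1 + 2 = 3. (Direct check: xy = 1296351 = 19^3 · (189).)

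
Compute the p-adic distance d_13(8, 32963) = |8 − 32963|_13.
d_13(8, 32963) = 1/2197

Step 1 — x − y = 8 − 32963 = -32955. Step 2 — v_13(-32955) = 3 (factor: -32955 = −(13^3 · 15); the sign does not affect v_p). Step 3 — |x − y|_13 = 13^{-3} = 1/2197.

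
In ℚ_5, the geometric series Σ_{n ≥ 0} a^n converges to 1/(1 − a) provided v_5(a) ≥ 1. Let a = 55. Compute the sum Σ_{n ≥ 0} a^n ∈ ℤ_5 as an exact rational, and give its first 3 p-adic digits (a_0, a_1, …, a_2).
Σ a^n = 1/(1 − a) = -1/54;  first 3 digits = (1, 1, 3)

v_5(a) = 1 ≥ 1, so the series converges in ℤ_5 to 1/(1 − a) = 1/(1 − 55) = -1/54. Expand this rational in ℤ_5: compute digits iteratively via d_i = x_i mod 5, x_{i+1} = (x_i − d_i)/5. The first 3 digits are (1, 1, 3).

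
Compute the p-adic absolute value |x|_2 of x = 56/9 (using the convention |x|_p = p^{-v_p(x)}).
|56/9|_2 = 1/8

Step 1 — compute v_2(x) by factoring powers of 2 out of the numerator and denominator: v_2(56/9) = 3. Step 2 — apply |x|_p = p^{-v_p(x)} = 2^{-3} = 1/8.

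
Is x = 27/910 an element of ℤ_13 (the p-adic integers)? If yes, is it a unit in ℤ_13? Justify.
x ∉ ℤ_13 (v_13(x) = -1 < 0)

ℤ_13 = {x ∈ ℚ_13 : v_13(x) ≥ 0} and ℤ_13^× = {x ∈ ℤ_13 : v_13(x) = 0}. Here v_13(27/910) = v_13(num) − v_13(den) = -1; compare against these criteria.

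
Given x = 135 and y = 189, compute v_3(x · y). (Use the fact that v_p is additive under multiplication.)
v_3(25515) = 6

v_p(x) = 3 (factor: 135 = 3^3 · 5); v_p(y) = 3 (factor: 189 = 3^3 · 7). Additivity: v_p(xy) = v_p(x) + v_p(y) = 3 + 3 = 6. (Direct check: xy = 25515 = 3^6 · (35).)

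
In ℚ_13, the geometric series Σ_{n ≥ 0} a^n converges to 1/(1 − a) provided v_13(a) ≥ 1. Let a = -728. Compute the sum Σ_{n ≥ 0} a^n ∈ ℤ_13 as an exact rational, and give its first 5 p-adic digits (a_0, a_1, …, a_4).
Σ a^n = 1/(1 − a) = 1/729;  first 5 digits = (1, 9, 11, 7, 12)

v_13(a) = 1 ≥ 1, so the series converges in ℤ_13 to 1/(1 − a) = 1/(1 − (-728)) = 1/729. Expand this rational in ℤ_13: compute digits iteratively via d_i = x_i mod 13, x_{i+1} = (x_i − d_i)/13. The first 5 digits are (1, 9, 11, 7, 12).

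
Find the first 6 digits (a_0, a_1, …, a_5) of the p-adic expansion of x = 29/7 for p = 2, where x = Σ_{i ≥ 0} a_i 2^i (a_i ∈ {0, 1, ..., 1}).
(a_0, …, a_5) = (1, 1, 0, 1, 1, 1)

v_2(29/7) = 0 (numerator and denominator both coprime to 2), so x ∈ ℤ_2^×. Compute digits iteratively via a_i = x_i mod 2, x_{i+1} = (x_i − a_i)/2, with x_0 = x:
  x_0 = 29/7;  a_0 = 1;  x_1 = (x_0 − 1)/2 = 11/7
  x_1 = 11/7;  a_1 = 1;  x_2 = (x_1 − 1)/2 = 2/7
  x_2 = 2/7;  a_2 = 0;  x_3 = (x_2 − 0)/2 = 1/7
  x_3 = 1/7;  a_3 = 1;  x_4 = (x_3 − 1)/2 = -3/7
  x_4 = -3/7;  a_4 = 1;  x_5 = (x_4 − 1)/2 = -5/7
  x_5 = -5/7;  a_5 = 1;  x_6 = (x_5 − 1)/2 = -6/7
Digits: (1, 1, 0, 1, 1, 1).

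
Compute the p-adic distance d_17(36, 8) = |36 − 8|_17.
d_17(36, 8) = 1

Step 1 — x − y = 36 − 8 = 28. Step 2 — v_17(28) = 0 (factor: 28 = (17^0 · 28); the sign does not affect v_p). Step 3 — |x − y|_17 = 17^{0} = 1.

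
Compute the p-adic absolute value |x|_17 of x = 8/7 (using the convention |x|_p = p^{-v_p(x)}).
|8/7|_17 = 1

Step 1 — compute v_17(x) by factoring powers of 17 out of the numerator and denominator: v_17(8/7) = 0. Step 2 — apply |x|_p = p^{-v_p(x)} = 17^{0} = 1.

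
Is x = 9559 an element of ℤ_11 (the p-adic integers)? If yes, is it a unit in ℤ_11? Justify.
x ∈ ℤ_11 but not a unit; v_11(x) = 2 > 0

ℤ_11 = {x ∈ ℚ_11 : v_11(x) ≥ 0} and ℤ_11^× = {x ∈ ℤ_11 : v_11(x) = 0}. Here v_11(9559) = v_11(num) − v_11(den) = 2; compare against these criteria.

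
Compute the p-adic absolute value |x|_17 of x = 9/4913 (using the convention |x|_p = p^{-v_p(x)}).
|9/4913|_17 = 4913

Step 1 — compute v_17(x) by factoring powers of 17 out of the numerator and denominator: v_17(9/4913) = -3. Step 2 — apply |x|_p = p^{-v_p(x)} = 17^{3} = 4913.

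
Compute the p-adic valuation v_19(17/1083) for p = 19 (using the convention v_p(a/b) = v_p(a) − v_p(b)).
v_19(17/1083) = -2

Factor powers of 19 from the numerator and denominator of the reduced fraction: 17 = 19^0 · 17 and 1083 = 19^2 · 3. Apply v_p(a/b) = v_p(a) − v_p(b): v_19(17/1083) = 0 − 2 = -2.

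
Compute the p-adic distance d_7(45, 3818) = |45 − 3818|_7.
d_7(45, 3818) = 1/343

Step 1 — x − y = 45 − 3818 = -3773. Step 2 — v_7(-3773) = 3 (factor: -3773 = −(7^3 · 11); the sign does not affect v_p). Step 3 — |x − y|_7 = 7^{-3} = 1/343.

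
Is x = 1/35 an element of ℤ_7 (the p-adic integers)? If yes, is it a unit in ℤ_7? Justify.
x ∉ ℤ_7 (v_7(x) = -1 < 0)

ℤ_7 = {x ∈ ℚ_7 : v_7(x) ≥ 0} and ℤ_7^× = {x ∈ ℤ_7 : v_7(x) = 0}. Here v_7(1/35) = v_7(num) − v_7(den) = -1; compare against these criteria.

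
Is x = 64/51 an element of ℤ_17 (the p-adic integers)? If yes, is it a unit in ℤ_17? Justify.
x ∉ ℤ_17 (v_17(x) = -1 < 0)

ℤ_17 = {x ∈ ℚ_17 : v_17(x) ≥ 0} and ℤ_17^× = {x ∈ ℤ_17 : v_17(x) = 0}. Here v_17(64/51) = v_17(num) − v_17(den) = -1; compare against these criteria.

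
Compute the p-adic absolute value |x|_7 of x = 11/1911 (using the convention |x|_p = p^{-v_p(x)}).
|11/1911|_7 = 49

Step 1 — compute v_7(x) by factoring powers of 7 out of the numerator and denominator: v_7(11/1911) = -2. Step 2 — apply |x|_p = p^{-v_p(x)} = 7^{2} = 49.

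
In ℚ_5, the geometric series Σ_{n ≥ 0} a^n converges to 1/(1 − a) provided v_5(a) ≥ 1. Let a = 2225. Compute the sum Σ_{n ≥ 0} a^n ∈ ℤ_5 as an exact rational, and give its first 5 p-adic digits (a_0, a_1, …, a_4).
Σ a^n = 1/(1 − a) = -1/2224;  first 5 digits = (1, 0, 4, 2, 4)

v_5(a) = 2 ≥ 1, so the series converges in ℤ_5 to 1/(1 − a) = 1/(1 − 2225) = -1/2224. Expand this rational in ℤ_5: compute digits iteratively via d_i = x_i mod 5, x_{i+1} = (x_i − d_i)/5. The first 5 digits are (1, 0, 4, 2, 4).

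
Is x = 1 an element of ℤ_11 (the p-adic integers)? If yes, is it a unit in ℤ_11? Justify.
x ∈ ℤ_11^× (unit); v_11(x) = 0

ℤ_11 = {x ∈ ℚ_11 : v_11(x) ≥ 0} and ℤ_11^× = {x ∈ ℤ_11 : v_11(x) = 0}. Here v_11(1) = v_11(num) − v_11(den) = 0; compare against these criteria.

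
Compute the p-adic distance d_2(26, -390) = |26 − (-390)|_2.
d_2(26, -390) = 1/32

Step 1 — x − y = 26 − (-390) = 416. Step 2 — v_2(416) = 5 (factor: 416 = (2^5 · 13); the sign does not affect v_p). Step 3 — |x − y|_2 = 2^{-5} = 1/32.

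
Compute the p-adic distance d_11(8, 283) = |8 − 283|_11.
d_11(8, 283) = 1/11

Step 1 — x − y = 8 − 283 = -275. Step 2 — v_11(-275) = 1 (factor: -275 = −(11^1 · 25); the sign does not affect v_p). Step 3 — |x − y|_11 = 11^{-1} = 1/11.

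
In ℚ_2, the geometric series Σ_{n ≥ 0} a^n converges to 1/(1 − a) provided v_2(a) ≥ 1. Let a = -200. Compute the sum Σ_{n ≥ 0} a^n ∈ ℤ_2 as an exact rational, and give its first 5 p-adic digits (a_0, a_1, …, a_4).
Σ a^n = 1/(1 − a) = 1/201;  first 5 digits = (1, 0, 0, 1, 1)

v_2(a) = 3 ≥ 1, so the series converges in ℤ_2 to 1/(1 − a) = 1/(1 − (-200)) = 1/201. Expand this rational in ℤ_2: compute digits iteratively via d_i = x_i mod 2, x_{i+1} = (x_i − d_i)/2. The first 5 digits are (1, 0, 0, 1, 1).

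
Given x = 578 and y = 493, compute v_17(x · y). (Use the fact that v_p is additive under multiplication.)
v_17(284954) = 3

v_p(x) = 2 (factor: 578 = 17^2 · 2); v_p(y) = 1 (factor: 493 = 17^1 · 29). Additivity: v_p(xy) = v_p(x) + v_p(y) = 2 + 1 = 3. (Direct check: xy = 284954 = 17^3 · (58).)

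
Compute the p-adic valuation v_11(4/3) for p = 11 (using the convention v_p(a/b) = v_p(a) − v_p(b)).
v_11(4/3) = 0

Factor powers of 11 from the numerator and denominator of the reduced fraction: 4 = 11^0 · 4 and 3 = 11^0 · 3. Apply v_p(a/b) = v_p(a) − v_p(b): v_11(4/3) = 0 − 0 = 0.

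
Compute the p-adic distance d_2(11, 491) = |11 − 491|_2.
d_2(11, 491) = 1/32

Step 1 — x − y = 11 − 491 = -480. Step 2 — v_2(-480) = 5 (factor: -480 = −(2^5 · 15); the sign does not affect v_p). Step 3 — |x − y|_2 = 2^{-5} = 1/32.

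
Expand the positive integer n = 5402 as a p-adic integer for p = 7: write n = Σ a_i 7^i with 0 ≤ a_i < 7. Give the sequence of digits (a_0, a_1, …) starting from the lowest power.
(a_0, a_1, …) = (5, 1, 5, 1, 2)

Repeated division by 7 gives the digits low-to-high: 5402 = 5 + 1·7^1 + 5·7^2 + 1·7^3 + 2·7^4. Digit sequence: (5, 1, 5, 1, 2).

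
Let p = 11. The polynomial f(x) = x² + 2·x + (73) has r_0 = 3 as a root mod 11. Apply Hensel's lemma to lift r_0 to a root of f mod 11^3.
r_2 = 476 (mod 1331)

Hensel: r_{i+1} = r_i − f(r_i)·(f′(r_i))^{-1} mod 11^{i+2}, f′(x) = 2x + 2. Iterate:
  r_0 = 3 (mod 11)
  r_1 = 113 (mod 121)
  r_2 = 476 (mod 1331)
Final: r = 476 satisfies f(r) ≡ 0 mod 11^3.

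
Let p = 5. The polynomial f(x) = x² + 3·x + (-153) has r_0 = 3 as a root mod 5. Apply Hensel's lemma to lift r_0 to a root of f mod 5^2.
r_1 = 18 (mod 25)

Hensel: r_{i+1} = r_i − f(r_i)·(f′(r_i))^{-1} mod 5^{i+2}, f′(x) = 2x + 3. Iterate:
  r_0 = 3 (mod 5)
  r_1 = 18 (mod 25)
Final: r = 18 satisfies f(r) ≡ 0 mod 5^2.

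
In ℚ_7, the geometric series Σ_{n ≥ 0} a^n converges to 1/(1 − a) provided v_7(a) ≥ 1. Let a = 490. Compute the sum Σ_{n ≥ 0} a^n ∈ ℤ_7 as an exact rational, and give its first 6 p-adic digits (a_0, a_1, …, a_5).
Σ a^n = 1/(1 − a) = -1/489;  first 6 digits = (1, 0, 3, 1, 2, 0)

v_7(a) = 2 ≥ 1, so the series converges in ℤ_7 to 1/(1 − a) = 1/(1 − 490) = -1/489. Expand this rational in ℤ_7: compute digits iteratively via d_i = x_i mod 7, x_{i+1} = (x_i − d_i)/7. The first 6 digits are (1, 0, 3, 1, 2, 0).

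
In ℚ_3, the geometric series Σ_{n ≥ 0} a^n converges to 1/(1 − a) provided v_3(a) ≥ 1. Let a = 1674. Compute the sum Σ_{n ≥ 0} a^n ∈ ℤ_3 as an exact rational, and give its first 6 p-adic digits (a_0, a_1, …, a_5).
Σ a^n = 1/(1 − a) = -1/1673;  first 6 digits = (1, 0, 0, 2, 2, 0)

v_3(a) = 3 ≥ 1, so the series converges in ℤ_3 to 1/(1 − a) = 1/(1 − 1674) = -1/1673. Expand this rational in ℤ_3: compute digits iteratively via d_i = x_i mod 3, x_{i+1} = (x_i − d_i)/3. The first 6 digits are (1, 0, 0, 2, 2, 0).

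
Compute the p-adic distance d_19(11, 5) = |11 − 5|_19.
d_19(11, 5) = 1

Step 1 — x − y = 11 − 5 = 6. Step 2 — v_19(6) = 0 (factor: 6 = (19^0 · 6); the sign does not affect v_p). Step 3 — |x − y|_19 = 19^{0} = 1.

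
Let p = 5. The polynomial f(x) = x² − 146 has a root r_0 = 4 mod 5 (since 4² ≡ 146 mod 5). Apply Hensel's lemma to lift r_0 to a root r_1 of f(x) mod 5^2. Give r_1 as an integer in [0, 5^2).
r_1 = 14 (mod 25)

Hensel's recurrence: r_{i+1} = r_i − f(r_i)·(f′(r_i))^{-1} mod 5^{i+2}, with f′(x) = 2x. Iterate:
  r_0 = 4 (mod 5)
  r_1 = 14 (mod 25)
Final: r_1 = 14, and one checks f(r_1) ≡ 0 mod 5^2.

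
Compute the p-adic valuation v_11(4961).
v_11(4961) = 2

v_11(n) is the largest exponent k such that 11^k divides n. Factor out: 4961 = 11^2 · 41. (Sign doesn't affect v_p.) So v_11(4961) = 2.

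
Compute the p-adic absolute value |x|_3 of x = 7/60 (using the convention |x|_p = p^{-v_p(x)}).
|7/60|_3 = 3

Step 1 — compute v_3(x) by factoring powers of 3 out of the numerator and denominator: v_3(7/60) = -1. Step 2 — apply |x|_p = p^{-v_p(x)} = 3^{1} = 3.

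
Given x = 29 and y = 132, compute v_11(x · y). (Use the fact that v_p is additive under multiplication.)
v_11(3828) = 1

v_p(x) = 0 (factor: 29 = 11^0 · 29); v_p(y) = 1 (factor: 132 = 11^1 · 12). Additivity: v_p(xy) = v_p(x) + v_p(y) = 0 + 1 = 1. (Direct check: xy = 3828 = 11^1 · (348).)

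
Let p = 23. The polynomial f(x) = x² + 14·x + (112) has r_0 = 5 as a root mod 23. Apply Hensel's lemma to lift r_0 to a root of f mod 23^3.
r_2 = 10378 (mod 12167)

Hensel: r_{i+1} = r_i − f(r_i)·(f′(r_i))^{-1} mod 23^{i+2}, f′(x) = 2x + 14. Iterate:
  r_0 = 5 (mod 23)
  r_1 = 327 (mod 529)
  r_2 = 10378 (mod 12167)
Final: r = 10378 satisfies f(r) ≡ 0 mod 23^3.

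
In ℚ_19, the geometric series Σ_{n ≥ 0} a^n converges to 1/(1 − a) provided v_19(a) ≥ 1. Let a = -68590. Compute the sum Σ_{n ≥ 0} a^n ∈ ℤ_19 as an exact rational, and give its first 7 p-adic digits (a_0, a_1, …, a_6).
Σ a^n = 1/(1 − a) = 1/68591;  first 7 digits = (1, 0, 0, 9, 18, 18, 4)

v_19(a) = 3 ≥ 1, so the series converges in ℤ_19 to 1/(1 − a) = 1/(1 − (-68590)) = 1/68591. Expand this rational in ℤ_19: compute digits iteratively via d_i = x_i mod 19, x_{i+1} = (x_i − d_i)/19. The first 7 digits are (1, 0, 0, 9, 18, 18, 4).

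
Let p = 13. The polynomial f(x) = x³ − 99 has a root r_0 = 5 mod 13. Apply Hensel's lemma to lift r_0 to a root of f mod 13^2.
r_1 = 70 (mod 169)

Hensel: r_{i+1} = r_i − f(r_i)/f′(r_i) mod 13^{i+2}, where f′(x) = 3x². Iterate:
  r_0 = 5 (mod 13)
  r_1 = 70 (mod 169)
Final: r = 70 with f(r) ≡ 0 mod 13^2.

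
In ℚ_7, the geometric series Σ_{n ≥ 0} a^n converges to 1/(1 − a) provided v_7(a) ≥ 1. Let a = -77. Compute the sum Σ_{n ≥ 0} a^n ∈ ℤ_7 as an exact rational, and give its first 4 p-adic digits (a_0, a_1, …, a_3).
Σ a^n = 1/(1 − a) = 1/78;  first 4 digits = (1, 3, 0, 2)

v_7(a) = 1 ≥ 1, so the series converges in ℤ_7 to 1/(1 − a) = 1/(1 − (-77)) = 1/78. Expand this rational in ℤ_7: compute digits iteratively via d_i = x_i mod 7, x_{i+1} = (x_i − d_i)/7. The first 4 digits are (1, 3, 0, 2).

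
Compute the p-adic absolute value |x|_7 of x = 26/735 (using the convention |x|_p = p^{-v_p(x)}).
|26/735|_7 = 49

Step 1 — compute v_7(x) by factoring powers of 7 out of the numerator and denominator: v_7(26/735) = -2. Step 2 — apply |x|_p = p^{-v_p(x)} = 7^{2} = 49.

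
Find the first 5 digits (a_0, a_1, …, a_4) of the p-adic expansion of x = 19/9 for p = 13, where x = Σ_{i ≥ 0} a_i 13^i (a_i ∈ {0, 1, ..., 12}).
(a_0, …, a_4) = (5, 7, 11, 2, 7)

v_13(19/9) = 0 (numerator and denominator both coprime to 13), so x ∈ ℤ_13^×. Compute digits iteratively via a_i = x_i mod 13, x_{i+1} = (x_i − a_i)/13, with x_0 = x:
  x_0 = 19/9;  a_0 = 5;  x_1 = (x_0 − 5)/13 = -2/9
  x_1 = -2/9;  a_1 = 7;  x_2 = (x_1 − 7)/13 = -5/9
  x_2 = -5/9;  a_2 = 11;  x_3 = (x_2 − 11)/13 = -8/9
  x_3 = -8/9;  a_3 = 2;  x_4 = (x_3 − 2)/13 = -2/9
  x_4 = -2/9;  a_4 = 7;  x_5 = (x_4 − 7)/13 = -5/9
Digits: (5, 7, 11, 2, 7).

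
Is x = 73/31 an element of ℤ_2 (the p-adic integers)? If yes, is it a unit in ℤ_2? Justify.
x ∈ ℤ_2^× (unit); v_2(x) = 0

ℤ_2 = {x ∈ ℚ_2 : v_2(x) ≥ 0} and ℤ_2^× = {x ∈ ℤ_2 : v_2(x) = 0}. Here v_2(73/31) = v_2(num) − v_2(den) = 0; compare against these criteria.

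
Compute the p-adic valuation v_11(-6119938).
v_11(-6119938) = 5

v_11(n) is the largest exponent k such that 11^k divides n. Factor out: -6119938 = -11^5 · 38. (Sign doesn't affect v_p.) So v_11(-6119938) = 5.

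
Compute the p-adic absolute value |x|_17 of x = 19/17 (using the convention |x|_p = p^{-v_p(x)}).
|19/17|_17 = 17

Step 1 — compute v_17(x) by factoring powers of 17 out of the numerator and denominator: v_17(19/17) = -1. Step 2 — apply |x|_p = p^{-v_p(x)} = 17^{1} = 17.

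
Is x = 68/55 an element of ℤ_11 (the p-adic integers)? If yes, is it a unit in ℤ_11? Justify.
x ∉ ℤ_11 (v_11(x) = -1 < 0)

ℤ_11 = {x ∈ ℚ_11 : v_11(x) ≥ 0} and ℤ_11^× = {x ∈ ℤ_11 : v_11(x) = 0}. Here v_11(68/55) = v_11(num) − v_11(den) = -1; compare against these criteria.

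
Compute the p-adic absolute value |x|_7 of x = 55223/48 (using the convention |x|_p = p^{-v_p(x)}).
|55223/48|_7 = 1/2401

Step 1 — compute v_7(x) by factoring powers of 7 out of the numerator and denominator: v_7(55223/48) = 4. Step 2 — apply |x|_p = p^{-v_p(x)} = 7^{-4} = 1/2401.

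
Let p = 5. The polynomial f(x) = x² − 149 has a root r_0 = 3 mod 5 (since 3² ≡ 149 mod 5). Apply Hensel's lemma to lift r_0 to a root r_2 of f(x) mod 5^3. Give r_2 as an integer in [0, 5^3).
r_2 = 93 (mod 125)

Hensel's recurrence: r_{i+1} = r_i − f(r_i)·(f′(r_i))^{-1} mod 5^{i+2}, with f′(x) = 2x. Iterate:
  r_0 = 3 (mod 5)
  r_1 = 18 (mod 25)
  r_2 = 93 (mod 125)
Final: r_2 = 93, and one checks f(r_2) ≡ 0 mod 5^3.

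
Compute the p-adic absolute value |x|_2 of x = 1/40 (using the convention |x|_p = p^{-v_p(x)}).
|1/40|_2 = 8

Step 1 — compute v_2(x) by factoring powers of 2 out of the numerator and denominator: v_2(1/40) = -3. Step 2 — apply |x|_p = p^{-v_p(x)} = 2^{3} = 8.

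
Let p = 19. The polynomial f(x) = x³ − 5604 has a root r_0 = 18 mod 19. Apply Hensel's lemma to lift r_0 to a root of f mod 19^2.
r_1 = 303 (mod 361)

Hensel: r_{i+1} = r_i − f(r_i)/f′(r_i) mod 19^{i+2}, where f′(x) = 3x². Iterate:
  r_0 = 18 (mod 19)
  r_1 = 303 (mod 361)
Final: r = 303 with f(r) ≡ 0 mod 19^2.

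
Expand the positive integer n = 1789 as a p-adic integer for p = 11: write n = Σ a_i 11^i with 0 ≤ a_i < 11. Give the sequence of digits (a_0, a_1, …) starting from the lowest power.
(a_0, a_1, …) = (7, 8, 3, 1)

Repeated division by 11 gives the digits low-to-high: 1789 = 7 + 8·11^1 + 3·11^2 + 1·11^3. Digit sequence: (7, 8, 3, 1).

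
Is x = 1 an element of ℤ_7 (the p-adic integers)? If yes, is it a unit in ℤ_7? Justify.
x ∈ ℤ_7^× (unit); v_7(x) = 0

ℤ_7 = {x ∈ ℚ_7 : v_7(x) ≥ 0} and ℤ_7^× = {x ∈ ℤ_7 : v_7(x) = 0}. Here v_7(1) = v_7(num) − v_7(den) = 0; compare against these criteria.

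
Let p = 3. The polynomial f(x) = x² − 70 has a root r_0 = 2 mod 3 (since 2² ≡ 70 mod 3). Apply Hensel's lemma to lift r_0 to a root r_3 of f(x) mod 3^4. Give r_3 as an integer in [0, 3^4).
r_3 = 50 (mod 81)

Hensel's recurrence: r_{i+1} = r_i − f(r_i)·(f′(r_i))^{-1} mod 3^{i+2}, with f′(x) = 2x. Iterate:
  r_0 = 2 (mod 3)
  r_1 = 5 (mod 9)
  r_2 = 23 (mod 27)
  r_3 = 50 (mod 81)
Final: r_3 = 50, and one checks f(r_3) ≡ 0 mod 3^4.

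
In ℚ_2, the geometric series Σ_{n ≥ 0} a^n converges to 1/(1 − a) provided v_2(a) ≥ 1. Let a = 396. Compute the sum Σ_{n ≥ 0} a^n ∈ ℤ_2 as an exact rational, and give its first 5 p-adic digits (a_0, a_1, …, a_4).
Σ a^n = 1/(1 − a) = -1/395;  first 5 digits = (1, 0, 1, 1, 1)

v_2(a) = 2 ≥ 1, so the series converges in ℤ_2 to 1/(1 − a) = 1/(1 − 396) = -1/395. Expand this rational in ℤ_2: compute digits iteratively via d_i = x_i mod 2, x_{i+1} = (x_i − d_i)/2. The first 5 digits are (1, 0, 1, 1, 1).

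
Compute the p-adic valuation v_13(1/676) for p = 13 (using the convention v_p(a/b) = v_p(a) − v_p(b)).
v_13(1/676) = -2

Factor powers of 13 from the numerator and denominator of the reduced fraction: 1 = 13^0 · 1 and 676 = 13^2 · 4. Apply v_p(a/b) = v_p(a) − v_p(b): v_13(1/676) = 0 − 2 = -2.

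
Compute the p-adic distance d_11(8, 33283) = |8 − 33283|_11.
d_11(8, 33283) = 1/1331

Step 1 — x − y = 8 − 33283 = -33275. Step 2 — v_11(-33275) = 3 (factor: -33275 = −(11^3 · 25); the sign does not affect v_p). Step 3 — |x − y|_11 = 11^{-3} = 1/1331.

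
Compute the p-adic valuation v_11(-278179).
v_11(-278179) = 4

v_11(n) is the largest exponent k such that 11^k divides n. Factor out: -278179 = -11^4 · 19. (Sign doesn't affect v_p.) So v_11(-278179) = 4.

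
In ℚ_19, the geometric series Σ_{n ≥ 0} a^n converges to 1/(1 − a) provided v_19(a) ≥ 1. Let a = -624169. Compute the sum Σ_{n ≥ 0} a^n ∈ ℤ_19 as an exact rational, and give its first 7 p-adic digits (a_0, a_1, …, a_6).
Σ a^n = 1/(1 − a) = 1/624170;  first 7 digits = (1, 0, 0, 4, 14, 18, 15)

v_19(a) = 3 ≥ 1, so the series converges in ℤ_19 to 1/(1 − a) = 1/(1 − (-624169)) = 1/624170. Expand this rational in ℤ_19: compute digits iteratively via d_i = x_i mod 19, x_{i+1} = (x_i − d_i)/19. The first 7 digits are (1, 0, 0, 4, 14, 18, 15).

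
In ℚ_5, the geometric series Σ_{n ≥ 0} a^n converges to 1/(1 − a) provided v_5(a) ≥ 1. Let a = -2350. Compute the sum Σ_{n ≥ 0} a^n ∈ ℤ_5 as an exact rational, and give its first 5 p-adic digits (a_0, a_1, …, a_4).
Σ a^n = 1/(1 − a) = 1/2351;  first 5 digits = (1, 0, 1, 1, 2)

v_5(a) = 2 ≥ 1, so the series converges in ℤ_5 to 1/(1 − a) = 1/(1 − (-2350)) = 1/2351. Expand this rational in ℤ_5: compute digits iteratively via d_i = x_i mod 5, x_{i+1} = (x_i − d_i)/5. The first 5 digits are (1, 0, 1, 1, 2).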